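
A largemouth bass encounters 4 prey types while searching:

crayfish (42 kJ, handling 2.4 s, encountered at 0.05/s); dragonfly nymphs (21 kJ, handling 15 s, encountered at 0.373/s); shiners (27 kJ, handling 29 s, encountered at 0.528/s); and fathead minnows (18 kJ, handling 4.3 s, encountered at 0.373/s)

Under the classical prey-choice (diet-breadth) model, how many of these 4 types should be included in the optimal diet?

2

Profitabilities (E/h, kJ/s): crayfish 17.5, fathead minnows 4.19, dragonfly nymphs 1.4, shiners 0.931. Add prey in this order while the next type's profitability exceeds the intake rate on those already taken.
Rate on top 1: 1.875. fathead minnows: 4.19 > 1.875 → include.
Rate on top 2: 3.236. dragonfly nymphs: 1.4 < 3.236 → exclude; stop.
Optimal diet: crayfish, fathead minnows — 2 of 4 types.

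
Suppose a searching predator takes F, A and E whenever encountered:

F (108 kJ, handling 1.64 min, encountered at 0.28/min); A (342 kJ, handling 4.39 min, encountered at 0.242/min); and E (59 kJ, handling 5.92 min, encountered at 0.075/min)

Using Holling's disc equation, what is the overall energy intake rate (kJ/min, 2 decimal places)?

39.60 kJ/min

R = Σλ_iE_i / (1 + Σλ_ih_i)
Numerator: 0.28×108 + 0.242×342 + 0.075×59 = 117.4
Denominator: 1 + 0.28×1.64 + 0.242×4.39 + 0.075×5.92 = 2.966
R = 117.4/2.966 = 39.6 kJ/min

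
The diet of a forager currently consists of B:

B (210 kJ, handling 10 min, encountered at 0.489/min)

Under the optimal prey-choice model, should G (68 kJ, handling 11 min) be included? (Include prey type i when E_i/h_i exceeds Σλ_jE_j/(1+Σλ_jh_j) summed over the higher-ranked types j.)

No

On B alone, R = ΣλE/(1+Σλh) = 102.7/5.89 = 17.43 kJ/min.
Profitability of G: 68/11 = 6.182 kJ/min.
6.182 < 17.43, so adding G would lower the average — exclude it.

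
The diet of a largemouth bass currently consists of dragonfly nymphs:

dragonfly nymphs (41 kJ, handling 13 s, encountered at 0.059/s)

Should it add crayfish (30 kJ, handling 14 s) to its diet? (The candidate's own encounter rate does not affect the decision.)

Yes

On dragonfly nymphs alone, R = ΣλE/(1+Σλh) = 2.419/1.767 = 1.369 kJ/s.
crayfish: E/h = 30/14 = 2.143 kJ/s.
2.143 > 1.369, so adding crayfish raises the average — include it.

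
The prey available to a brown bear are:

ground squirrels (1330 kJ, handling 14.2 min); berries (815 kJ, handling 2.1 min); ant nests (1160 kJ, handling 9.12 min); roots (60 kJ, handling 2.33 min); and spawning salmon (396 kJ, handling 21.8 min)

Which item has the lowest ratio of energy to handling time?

Profitability E/h (kJ/min): ground squirrels = 1330/14.2 = 93.7, berries = 815/2.1 = 388, ant nests = 1160/9.12 = 127, roots = 60/2.33 = 25.8, spawning salmon = 396/21.8 = 18.2.
Ranked: berries > ant nests > ground squirrels > roots > spawning salmon.

spawning salmon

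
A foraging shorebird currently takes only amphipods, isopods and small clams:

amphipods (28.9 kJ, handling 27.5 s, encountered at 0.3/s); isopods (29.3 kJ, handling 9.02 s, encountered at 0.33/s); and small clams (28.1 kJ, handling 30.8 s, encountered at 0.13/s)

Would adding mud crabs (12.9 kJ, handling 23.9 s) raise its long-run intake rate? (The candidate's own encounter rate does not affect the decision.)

Intake rate on the current diet: R = (0.3×28.9 + 0.33×29.3 + 0.13×28.1) / (1 + 0.3×27.5 + 0.33×9.02 + 0.13×30.8) = 21.99/16.23 = 1.355 kJ/s.
Profitability of mud crabs: 12.9/23.9 = 0.5397 kJ/s.
Since 0.5397 < R, time spent handling mud crabs is better spent searching.

No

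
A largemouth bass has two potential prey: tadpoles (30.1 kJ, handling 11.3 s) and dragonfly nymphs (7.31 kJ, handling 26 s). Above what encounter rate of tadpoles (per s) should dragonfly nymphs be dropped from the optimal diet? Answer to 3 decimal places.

0.010 per s

At the threshold, the rate on tadpoles alone equals the profitability of dragonfly nymphs: λ·30.1/(1 + λ·11.3) = 7.31/26 = 0.2812.
Rearranging, λ(30.1 − 0.2812×11.3) = 0.2812, so λ = 0.2812/26.92 = 0.01044 per s.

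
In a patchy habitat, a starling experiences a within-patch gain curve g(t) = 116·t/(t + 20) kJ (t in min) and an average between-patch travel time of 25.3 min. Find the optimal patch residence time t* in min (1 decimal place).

22.5 min

Optimal t* satisfies g'(t*) = g(t*)/(T + t*).
g'(t) = 116·20/(t + 20)². Setting 116·20/(t+20)² = 116t/[(t+20)(25.3+t)] gives 20(25.3+t) = t(t+20), so t² = 20×25.3 = 506.
t* = √506 = 22.49 min.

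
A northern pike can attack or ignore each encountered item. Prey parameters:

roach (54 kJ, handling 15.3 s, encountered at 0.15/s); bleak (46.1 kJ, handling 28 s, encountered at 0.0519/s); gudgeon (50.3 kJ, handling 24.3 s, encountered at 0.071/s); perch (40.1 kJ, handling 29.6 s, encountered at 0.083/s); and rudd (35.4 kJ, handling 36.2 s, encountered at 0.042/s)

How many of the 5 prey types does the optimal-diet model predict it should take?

E/h in descending order: roach 3.53, gudgeon 2.07, bleak 1.65, perch 1.35, rudd 0.978 kJ/s. The optimal diet is the largest prefix of this list for which every included type satisfies E_i/h_i > R on the types above it.
Rate on top 1: 2.458. gudgeon: 2.07 < 2.458 → exclude; stop.
Optimal diet: roach — 1 of 5 types.

1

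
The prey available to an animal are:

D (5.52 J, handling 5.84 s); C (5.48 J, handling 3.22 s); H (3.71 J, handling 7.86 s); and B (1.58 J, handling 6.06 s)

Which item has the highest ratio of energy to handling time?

Profitability E/h (J/s): D = 5.52/5.84 = 0.945, C = 5.48/3.22 = 1.7, H = 3.71/7.86 = 0.472, B = 1.58/6.06 = 0.261.
Ranked: C > D > H > B.

C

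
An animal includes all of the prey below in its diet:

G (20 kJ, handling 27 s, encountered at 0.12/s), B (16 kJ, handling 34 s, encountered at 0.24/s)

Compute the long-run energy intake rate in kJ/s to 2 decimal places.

0.50 kJ/s

R = Σλ_iE_i / (1 + Σλ_ih_i)
Numerator: 0.12×20 + 0.24×16 = 6.24
Denominator: 1 + 0.12×27 + 0.24×34 = 12.4
R = 6.24/12.4 = 0.5032 kJ/s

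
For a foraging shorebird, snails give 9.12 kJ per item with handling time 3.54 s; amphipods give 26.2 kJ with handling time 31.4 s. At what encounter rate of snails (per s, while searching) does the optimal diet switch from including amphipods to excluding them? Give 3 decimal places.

At the threshold, the rate on snails alone equals the profitability of amphipods: λ·9.12/(1 + λ·3.54) = 26.2/31.4 = 0.8344.
Rearranging, λ(9.12 − 0.8344×3.54) = 0.8344, so λ = 0.8344/6.166 = 0.1353 per s.

0.135 per s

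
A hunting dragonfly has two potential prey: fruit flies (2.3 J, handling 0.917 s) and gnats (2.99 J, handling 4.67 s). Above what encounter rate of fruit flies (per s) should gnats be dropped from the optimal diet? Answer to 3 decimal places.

Drop gnats once their profitability E₂/h₂ falls below the rate achievable on fruit flies alone: E₂/h₂ = λE₁/(1 + λh₁).
Solve for λ: λE₁h₂ = E₂(1 + λh₁) → λ(E₁h₂ − E₂h₁) = E₂ → λ = E₂/(E₁h₂ − E₂h₁).
λ = 2.99/(2.3×4.67 − 2.99×0.917) = 2.99/7.999 = 0.3738 per s.

0.374 per s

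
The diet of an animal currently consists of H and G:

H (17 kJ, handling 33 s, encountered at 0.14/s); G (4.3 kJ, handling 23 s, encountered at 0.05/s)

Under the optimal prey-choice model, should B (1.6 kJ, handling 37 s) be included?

On H and G alone, R = ΣλE/(1+Σλh) = 2.595/6.77 = 0.3833 kJ/s.
B: E/h = 1.6/37 = 0.04324 kJ/s.
Since 0.04324 < R, time spent handling B is better spent searching.

No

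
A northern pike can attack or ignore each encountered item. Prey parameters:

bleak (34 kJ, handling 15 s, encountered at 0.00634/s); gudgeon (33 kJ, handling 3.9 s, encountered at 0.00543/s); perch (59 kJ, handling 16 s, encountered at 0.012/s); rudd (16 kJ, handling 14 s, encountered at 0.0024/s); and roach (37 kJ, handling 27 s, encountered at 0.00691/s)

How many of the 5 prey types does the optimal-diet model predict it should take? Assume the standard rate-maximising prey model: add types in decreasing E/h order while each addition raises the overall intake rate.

5

Profitabilities (E/h, kJ/s): gudgeon 8.46, perch 3.69, bleak 2.27, roach 1.37, rudd 1.14. Add prey in this order while the next type's profitability exceeds the intake rate on those already taken.
Rate on top 1: 0.1755. perch: 3.69 > 0.1755 → include.
Rate on top 2: 0.7313. bleak: 2.27 > 0.7313 → include.
Rate on top 3: 0.8429. roach: 1.37 > 0.8429 → include.
Rate on top 4: 0.9087. rudd: 1.14 > 0.9087 → include.
Optimal diet: gudgeon, perch, bleak, roach, rudd — 5 of 5 types.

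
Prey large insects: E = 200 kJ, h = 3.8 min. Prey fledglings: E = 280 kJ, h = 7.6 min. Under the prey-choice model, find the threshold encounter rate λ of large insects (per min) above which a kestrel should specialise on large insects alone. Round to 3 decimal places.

0.614 per min

Drop fledglings once their profitability E₂/h₂ falls below the rate achievable on large insects alone: E₂/h₂ = λE₁/(1 + λh₁).
Solve for λ: λE₁h₂ = E₂(1 + λh₁) → λ(E₁h₂ − E₂h₁) = E₂ → λ = E₂/(E₁h₂ − E₂h₁).
λ = 280/(200×7.6 − 280×3.8) = 280/456 = 0.614 per min.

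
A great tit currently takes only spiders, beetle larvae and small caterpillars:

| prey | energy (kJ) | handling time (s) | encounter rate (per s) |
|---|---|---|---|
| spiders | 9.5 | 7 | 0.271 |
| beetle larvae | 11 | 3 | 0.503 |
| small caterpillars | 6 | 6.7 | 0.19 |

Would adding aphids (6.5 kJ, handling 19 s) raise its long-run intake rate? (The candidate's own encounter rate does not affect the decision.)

Current rate: (0.271×9.5 + 0.503×11 + 0.19×6)/(1 + 0.271×7 + 0.503×3 + 0.19×6.7) = 1.628 kJ/s.
Profitability of aphids: 6.5/19 = 0.3421 kJ/s.
Since 0.3421 < R, time spent handling aphids is better spent searching.

No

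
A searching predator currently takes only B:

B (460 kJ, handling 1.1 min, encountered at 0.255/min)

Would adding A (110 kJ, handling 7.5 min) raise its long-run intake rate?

Current rate: (0.255×460)/(1 + 0.255×1.1) = 91.6 kJ/min.
A: E/h = 110/7.5 = 14.67 kJ/min.
Since 14.67 < R, time spent handling A is better spent searching.

No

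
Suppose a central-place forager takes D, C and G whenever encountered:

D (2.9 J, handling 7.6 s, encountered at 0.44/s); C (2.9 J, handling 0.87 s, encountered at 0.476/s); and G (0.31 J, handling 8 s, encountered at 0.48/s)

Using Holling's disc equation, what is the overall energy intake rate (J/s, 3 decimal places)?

0.326 J/s

R = (0.44×2.9 + 0.476×2.9 + 0.48×0.31) / (1 + 0.44×7.6 + 0.476×0.87 + 0.48×8) = 2.805/8.598 = 0.3263 J/s.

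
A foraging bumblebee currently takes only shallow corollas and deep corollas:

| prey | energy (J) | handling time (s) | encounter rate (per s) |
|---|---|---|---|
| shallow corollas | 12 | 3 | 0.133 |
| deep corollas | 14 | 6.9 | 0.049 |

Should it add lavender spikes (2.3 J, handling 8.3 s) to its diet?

Current rate: (0.133×12 + 0.049×14)/(1 + 0.133×3 + 0.049×6.9) = 1.314 J/s.
lavender spikes: E/h = 2.3/8.3 = 0.2771 J/s.
0.2771 < 1.314, so adding lavender spikes would lower the average — exclude it.

No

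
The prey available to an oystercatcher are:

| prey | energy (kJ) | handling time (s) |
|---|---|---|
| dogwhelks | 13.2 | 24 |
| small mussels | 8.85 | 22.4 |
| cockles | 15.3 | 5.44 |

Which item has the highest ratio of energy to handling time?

In descending order of E/h:
cockles: 15.3/5.44 = 2.81 kJ/s
dogwhelks: 13.2/24 = 0.55 kJ/s
small mussels: 8.85/22.4 = 0.395 kJ/s

cockles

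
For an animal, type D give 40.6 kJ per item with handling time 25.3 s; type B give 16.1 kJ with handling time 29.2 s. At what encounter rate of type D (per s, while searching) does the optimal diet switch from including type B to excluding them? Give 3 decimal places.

0.021 per s

The zero-one rule: include type B iff E₂/h₂ > λE₁/(1+λh₁). Equality gives the switch point.
λE₁h₂ = E₂ + λE₂h₁ ⇒ λ = E₂/(E₁h₂ − E₂h₁) = 16.1/(1186 − 407.3) = 0.02069 per s.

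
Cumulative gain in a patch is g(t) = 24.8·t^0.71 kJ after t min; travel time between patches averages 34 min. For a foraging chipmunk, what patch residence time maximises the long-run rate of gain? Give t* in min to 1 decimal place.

83.2 min

Optimal t* satisfies g'(t*) = g(t*)/(T + t*).
g'(t) = 0.71·24.8·t^-0.29. Setting 0.71·24.8·t^-0.29 = 24.8·t^0.71/(34+t) gives 0.71(34+t) = t, so 0.29·t = 0.71×34.
t* = 0.71×34/0.29 = 83.24 min.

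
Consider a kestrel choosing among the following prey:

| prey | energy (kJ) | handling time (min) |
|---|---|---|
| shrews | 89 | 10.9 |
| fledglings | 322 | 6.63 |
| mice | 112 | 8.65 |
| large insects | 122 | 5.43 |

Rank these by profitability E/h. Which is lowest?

shrews

Profitability E/h (kJ/min): shrews = 89/10.9 = 8.17, fledglings = 322/6.63 = 48.6, mice = 112/8.65 = 12.9, large insects = 122/5.43 = 22.5.
Ranked: fledglings > large insects > mice > shrews.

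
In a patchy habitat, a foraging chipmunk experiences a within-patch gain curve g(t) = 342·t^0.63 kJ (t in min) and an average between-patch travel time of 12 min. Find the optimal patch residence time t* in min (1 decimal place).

Maximise g(t)/(T+t): set derivative to zero → g'(t)(T+t) = g(t).
g'(t) = 0.63·342·t^-0.37. Setting 0.63·342·t^-0.37 = 342·t^0.63/(12+t) gives 0.63(12+t) = t, so 0.37·t = 0.63×12.
t* = 0.63×12/0.37 = 20.43 min.

20.4 min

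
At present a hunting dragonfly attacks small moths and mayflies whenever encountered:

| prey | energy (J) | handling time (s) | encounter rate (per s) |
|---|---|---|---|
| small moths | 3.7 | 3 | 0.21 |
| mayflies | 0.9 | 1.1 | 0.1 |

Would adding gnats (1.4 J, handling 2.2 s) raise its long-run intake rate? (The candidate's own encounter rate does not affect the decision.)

Yes

Intake rate on the current diet: R = (0.21×3.7 + 0.1×0.9) / (1 + 0.21×3 + 0.1×1.1) = 0.867/1.74 = 0.4983 J/s.
Profitability of gnats: 1.4/2.2 = 0.6364 J/s.
Since 0.6364 > R, including gnats increases the long-run rate.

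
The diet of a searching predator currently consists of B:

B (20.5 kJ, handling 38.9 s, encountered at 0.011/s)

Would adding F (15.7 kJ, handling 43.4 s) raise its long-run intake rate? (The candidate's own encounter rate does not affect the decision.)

Yes

On B alone, R = ΣλE/(1+Σλh) = 0.2255/1.428 = 0.1579 kJ/s.
F: E/h = 15.7/43.4 = 0.3618 kJ/s.
0.3618 > 0.1579, so adding F raises the average — include it.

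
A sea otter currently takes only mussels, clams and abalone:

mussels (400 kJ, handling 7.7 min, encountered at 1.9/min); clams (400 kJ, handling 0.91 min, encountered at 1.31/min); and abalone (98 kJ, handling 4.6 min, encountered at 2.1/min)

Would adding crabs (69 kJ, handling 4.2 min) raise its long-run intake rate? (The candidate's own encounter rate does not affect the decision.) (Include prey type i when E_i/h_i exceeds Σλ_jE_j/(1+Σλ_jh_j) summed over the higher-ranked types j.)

No

On mussels, clams and abalone alone, R = ΣλE/(1+Σλh) = 1490/26.48 = 56.26 kJ/min.
Profitability of crabs: 69/4.2 = 16.43 kJ/min.
Since 16.43 < R, time spent handling crabs is better spent searching.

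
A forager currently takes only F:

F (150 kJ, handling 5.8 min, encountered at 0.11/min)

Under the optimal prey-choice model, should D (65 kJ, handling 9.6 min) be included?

On F alone, R = ΣλE/(1+Σλh) = 16.5/1.638 = 10.07 kJ/min.
Profitability of D: 65/9.6 = 6.771 kJ/min.
6.771 < 10.07, so adding D would lower the average — exclude it.

No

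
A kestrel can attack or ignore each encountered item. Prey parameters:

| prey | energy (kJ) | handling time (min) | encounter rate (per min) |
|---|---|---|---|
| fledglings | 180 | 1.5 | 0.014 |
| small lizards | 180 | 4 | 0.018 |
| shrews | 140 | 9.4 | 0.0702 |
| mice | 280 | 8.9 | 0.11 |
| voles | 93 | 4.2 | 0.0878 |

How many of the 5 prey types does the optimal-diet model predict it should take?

E/h in descending order: fledglings 120, small lizards 45, mice 31.5, voles 22.1, shrews 14.9 kJ/min. The optimal diet is the largest prefix of this list for which every included type satisfies E_i/h_i > R on the types above it.
Rate on top 1: 2.468. small lizards: 45 > 2.468 → include.
Rate on top 2: 5.27. mice: 31.5 > 5.27 → include.
Rate on top 3: 17.64. voles: 22.1 > 17.64 → include.
Rate on top 4: 18.32. shrews: 14.9 < 18.32 → exclude; stop.
Optimal diet: fledglings, small lizards, mice, voles — 4 of 5 types.

4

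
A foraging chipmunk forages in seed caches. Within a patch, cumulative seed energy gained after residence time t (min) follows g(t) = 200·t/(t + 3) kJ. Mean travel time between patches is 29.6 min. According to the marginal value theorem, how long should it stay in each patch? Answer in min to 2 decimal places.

Maximise g(t)/(T+t): set derivative to zero → g'(t)(T+t) = g(t).
g'(t) = 200·3/(t + 3)². Setting 200·3/(t+3)² = 200t/[(t+3)(29.6+t)] gives 3(29.6+t) = t(t+3), so t² = 3×29.6 = 88.8.
t* = √88.8 = 9.423 min.

9.42 min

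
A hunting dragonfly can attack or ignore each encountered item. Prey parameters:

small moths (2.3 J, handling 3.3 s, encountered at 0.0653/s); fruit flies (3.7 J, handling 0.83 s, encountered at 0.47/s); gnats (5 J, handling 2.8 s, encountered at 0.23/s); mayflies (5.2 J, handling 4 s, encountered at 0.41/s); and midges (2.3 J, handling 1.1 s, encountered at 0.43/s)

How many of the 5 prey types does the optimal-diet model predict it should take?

3

E/h in descending order: fruit flies 4.46, midges 2.09, gnats 1.79, mayflies 1.3, small moths 0.697 J/s. The optimal diet is the largest prefix of this list for which every included type satisfies E_i/h_i > R on the types above it.
Rate on top 1: 1.251. midges: 2.09 > 1.251 → include.
Rate on top 2: 1.464. gnats: 1.79 > 1.464 → include.
Rate on top 3: 1.547. mayflies: 1.3 < 1.547 → exclude; stop.
Optimal diet: fruit flies, midges, gnats — 3 of 5 types.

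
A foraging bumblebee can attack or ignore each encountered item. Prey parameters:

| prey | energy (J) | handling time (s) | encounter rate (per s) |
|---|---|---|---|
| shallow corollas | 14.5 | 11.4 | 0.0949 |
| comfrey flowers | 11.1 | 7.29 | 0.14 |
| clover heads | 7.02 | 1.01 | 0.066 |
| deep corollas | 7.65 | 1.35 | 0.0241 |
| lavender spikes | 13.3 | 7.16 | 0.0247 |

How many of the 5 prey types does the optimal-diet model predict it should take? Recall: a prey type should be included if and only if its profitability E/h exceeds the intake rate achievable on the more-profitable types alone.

E/h in descending order: clover heads 6.95, deep corollas 5.67, lavender spikes 1.86, comfrey flowers 1.52, shallow corollas 1.27 J/s. The optimal diet is the largest prefix of this list for which every included type satisfies E_i/h_i > R on the types above it.
Rate on top 1: 0.4344. deep corollas: 5.67 > 0.4344 → include.
Rate on top 2: 0.5892. lavender spikes: 1.86 > 0.5892 → include.
Rate on top 3: 0.765. comfrey flowers: 1.52 > 0.765 → include.
Rate on top 4: 1.102. shallow corollas: 1.27 > 1.102 → include.
Optimal diet: clover heads, deep corollas, lavender spikes, comfrey flowers, shallow corollas — 5 of 5 types.

5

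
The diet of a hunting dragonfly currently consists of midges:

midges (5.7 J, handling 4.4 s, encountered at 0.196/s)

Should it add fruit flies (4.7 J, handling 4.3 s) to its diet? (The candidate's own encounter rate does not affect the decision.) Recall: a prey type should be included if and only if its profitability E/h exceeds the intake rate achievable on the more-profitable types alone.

Yes

Current rate: (0.196×5.7)/(1 + 0.196×4.4) = 0.5999 J/s.
fruit flies: E/h = 4.7/4.3 = 1.093 J/s.
1.093 > 0.5999, so adding fruit flies raises the average — include it.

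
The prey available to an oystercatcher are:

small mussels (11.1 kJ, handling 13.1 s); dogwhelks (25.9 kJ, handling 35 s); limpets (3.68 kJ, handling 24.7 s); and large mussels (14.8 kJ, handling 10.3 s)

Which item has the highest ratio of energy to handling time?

large mussels

In descending order of E/h:
large mussels: 14.8/10.3 = 1.44 kJ/s
small mussels: 11.1/13.1 = 0.847 kJ/s
dogwhelks: 25.9/35 = 0.74 kJ/s
limpets: 3.68/24.7 = 0.149 kJ/s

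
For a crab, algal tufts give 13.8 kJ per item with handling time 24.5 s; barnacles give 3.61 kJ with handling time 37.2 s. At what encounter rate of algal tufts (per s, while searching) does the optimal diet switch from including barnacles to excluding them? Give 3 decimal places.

0.008 per s

At the threshold, the rate on algal tufts alone equals the profitability of barnacles: λ·13.8/(1 + λ·24.5) = 3.61/37.2 = 0.09704.
Rearranging, λ(13.8 − 0.09704×24.5) = 0.09704, so λ = 0.09704/11.42 = 0.008496 per s.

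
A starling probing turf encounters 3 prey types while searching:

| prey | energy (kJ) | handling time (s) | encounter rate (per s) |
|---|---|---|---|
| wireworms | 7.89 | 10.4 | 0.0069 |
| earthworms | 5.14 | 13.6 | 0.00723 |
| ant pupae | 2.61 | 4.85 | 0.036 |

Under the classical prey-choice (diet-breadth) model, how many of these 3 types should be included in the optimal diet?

Rank by E/h (kJ/s): wireworms 0.759, ant pupae 0.538, earthworms 0.378. Include each in turn until the next type's E/h falls below the running intake rate.
Rate on top 1: 0.0508. ant pupae: 0.538 > 0.0508 → include.
Rate on top 2: 0.1191. earthworms: 0.378 > 0.1191 → include.
Optimal diet: wireworms, ant pupae, earthworms — 3 of 3 types.

3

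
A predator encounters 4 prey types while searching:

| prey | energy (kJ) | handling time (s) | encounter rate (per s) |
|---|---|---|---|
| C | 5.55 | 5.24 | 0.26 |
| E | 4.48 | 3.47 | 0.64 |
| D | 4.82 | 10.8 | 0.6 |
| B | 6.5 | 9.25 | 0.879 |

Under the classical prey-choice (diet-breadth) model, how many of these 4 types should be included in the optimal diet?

2

Rank by E/h (kJ/s): E 1.29, C 1.06, B 0.703, D 0.446. Include each in turn until the next type's E/h falls below the running intake rate.
Rate on top 1: 0.8902. C: 1.06 > 0.8902 → include.
Rate on top 2: 0.9404. B: 0.703 < 0.9404 → exclude; stop.
Optimal diet: E, C — 2 of 4 types.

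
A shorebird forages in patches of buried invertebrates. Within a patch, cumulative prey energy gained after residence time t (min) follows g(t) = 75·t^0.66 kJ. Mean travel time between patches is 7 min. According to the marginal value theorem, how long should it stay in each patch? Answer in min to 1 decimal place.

Optimal t* satisfies g'(t*) = g(t*)/(T + t*).
g'(t) = 0.66·75·t^-0.34. Setting 0.66·75·t^-0.34 = 75·t^0.66/(7+t) gives 0.66(7+t) = t, so 0.34·t = 0.66×7.
t* = 0.66×7/0.34 = 13.59 min.

13.6 min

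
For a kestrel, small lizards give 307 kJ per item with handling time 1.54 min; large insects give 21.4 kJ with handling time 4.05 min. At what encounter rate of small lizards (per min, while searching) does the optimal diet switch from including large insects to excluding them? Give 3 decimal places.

At the threshold, the rate on small lizards alone equals the profitability of large insects: λ·307/(1 + λ·1.54) = 21.4/4.05 = 5.284.
Rearranging, λ(307 − 5.284×1.54) = 5.284, so λ = 5.284/298.9 = 0.01768 per min.

0.018 per min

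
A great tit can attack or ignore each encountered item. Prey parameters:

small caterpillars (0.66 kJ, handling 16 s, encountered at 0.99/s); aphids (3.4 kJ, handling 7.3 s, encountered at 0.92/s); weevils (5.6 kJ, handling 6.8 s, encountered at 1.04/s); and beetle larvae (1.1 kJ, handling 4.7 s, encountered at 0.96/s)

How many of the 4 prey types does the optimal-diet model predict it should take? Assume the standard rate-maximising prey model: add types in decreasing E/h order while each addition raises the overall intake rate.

1

E/h in descending order: weevils 0.824, aphids 0.466, beetle larvae 0.234, small caterpillars 0.0413 kJ/s. The optimal diet is the largest prefix of this list for which every included type satisfies E_i/h_i > R on the types above it.
Rate on top 1: 0.7215. aphids: 0.466 < 0.7215 → exclude; stop.
Optimal diet: weevils — 1 of 4 types.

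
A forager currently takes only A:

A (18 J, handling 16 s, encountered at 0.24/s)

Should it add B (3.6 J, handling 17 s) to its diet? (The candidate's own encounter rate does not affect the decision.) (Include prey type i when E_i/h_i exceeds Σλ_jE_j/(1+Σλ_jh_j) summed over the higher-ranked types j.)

No

Intake rate on the current diet: R = (0.24×18) / (1 + 0.24×16) = 4.32/4.84 = 0.8926 J/s.
Profitability of B: 3.6/17 = 0.2118 J/s.
Since 0.2118 < R, time spent handling B is better spent searching.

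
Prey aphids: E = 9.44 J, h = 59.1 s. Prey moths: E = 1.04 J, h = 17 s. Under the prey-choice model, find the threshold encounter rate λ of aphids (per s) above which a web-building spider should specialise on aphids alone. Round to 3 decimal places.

0.011 per s

The zero-one rule: include moths iff E₂/h₂ > λE₁/(1+λh₁). Equality gives the switch point.
λE₁h₂ = E₂ + λE₂h₁ ⇒ λ = E₂/(E₁h₂ − E₂h₁) = 1.04/(160.5 − 61.46) = 0.0105 per s.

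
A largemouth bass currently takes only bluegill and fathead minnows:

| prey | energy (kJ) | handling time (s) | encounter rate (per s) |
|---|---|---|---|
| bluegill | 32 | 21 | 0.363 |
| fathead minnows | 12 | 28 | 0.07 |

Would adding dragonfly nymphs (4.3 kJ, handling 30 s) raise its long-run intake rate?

No

Current rate: (0.363×32 + 0.07×12)/(1 + 0.363×21 + 0.07×28) = 1.177 kJ/s.
Profitability of dragonfly nymphs: 4.3/30 = 0.1433 kJ/s.
0.1433 < 1.177, so adding dragonfly nymphs would lower the average — exclude it.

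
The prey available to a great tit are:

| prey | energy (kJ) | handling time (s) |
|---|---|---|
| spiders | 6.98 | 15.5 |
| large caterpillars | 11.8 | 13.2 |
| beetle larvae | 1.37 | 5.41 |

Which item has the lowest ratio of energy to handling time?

beetle larvae

In descending order of E/h:
large caterpillars: 11.8/13.2 = 0.894 kJ/s
spiders: 6.98/15.5 = 0.45 kJ/s
beetle larvae: 1.37/5.41 = 0.253 kJ/s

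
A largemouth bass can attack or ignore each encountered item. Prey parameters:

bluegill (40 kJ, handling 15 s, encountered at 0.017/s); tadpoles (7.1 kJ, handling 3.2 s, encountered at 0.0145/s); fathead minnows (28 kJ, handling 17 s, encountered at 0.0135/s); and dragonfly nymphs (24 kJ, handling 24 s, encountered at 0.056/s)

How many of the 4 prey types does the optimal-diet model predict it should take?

4

E/h in descending order: bluegill 2.67, tadpoles 2.22, fathead minnows 1.65, dragonfly nymphs 1 kJ/s. The optimal diet is the largest prefix of this list for which every included type satisfies E_i/h_i > R on the types above it.
Rate on top 1: 0.5418. tadpoles: 2.22 > 0.5418 → include.
Rate on top 2: 0.6016. fathead minnows: 1.65 > 0.6016 → include.
Rate on top 3: 0.7583. dragonfly nymphs: 1 > 0.7583 → include.
Optimal diet: bluegill, tadpoles, fathead minnows, dragonfly nymphs — 4 of 4 types.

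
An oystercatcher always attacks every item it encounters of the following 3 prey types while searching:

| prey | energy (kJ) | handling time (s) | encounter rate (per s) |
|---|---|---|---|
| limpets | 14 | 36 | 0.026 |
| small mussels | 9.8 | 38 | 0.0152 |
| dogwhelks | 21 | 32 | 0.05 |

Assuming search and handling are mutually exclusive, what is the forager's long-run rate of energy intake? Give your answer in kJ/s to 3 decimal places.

R = Σλ_iE_i / (1 + Σλ_ih_i)
Numerator: 0.026×14 + 0.0152×9.8 + 0.05×21 = 1.563
Denominator: 1 + 0.026×36 + 0.0152×38 + 0.05×32 = 4.114
R = 1.563/4.114 = 0.3799 kJ/s

0.380 kJ/s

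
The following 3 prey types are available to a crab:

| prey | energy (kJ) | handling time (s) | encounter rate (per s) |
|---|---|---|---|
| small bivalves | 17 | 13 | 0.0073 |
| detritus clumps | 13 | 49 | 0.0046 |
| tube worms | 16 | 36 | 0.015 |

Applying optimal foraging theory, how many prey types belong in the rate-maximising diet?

3

Profitabilities (E/h, kJ/s): small bivalves 1.31, tube worms 0.444, detritus clumps 0.265. Add prey in this order while the next type's profitability exceeds the intake rate on those already taken.
Rate on top 1: 0.1133. tube worms: 0.444 > 0.1133 → include.
Rate on top 2: 0.2227. detritus clumps: 0.265 > 0.2227 → include.
Optimal diet: small bivalves, tube worms, detritus clumps — 3 of 3 types.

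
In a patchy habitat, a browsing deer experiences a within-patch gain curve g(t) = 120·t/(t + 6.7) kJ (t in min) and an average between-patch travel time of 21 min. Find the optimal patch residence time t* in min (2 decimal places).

By the marginal value theorem, leave when the instantaneous gain rate g'(t) equals the habitat-wide average g(t)/(T + t).
g'(t) = 120·6.7/(t + 6.7)². Setting 120·6.7/(t+6.7)² = 120t/[(t+6.7)(21+t)] gives 6.7(21+t) = t(t+6.7), so t² = 6.7×21 = 140.7.
t* = √140.7 = 11.86 min.

11.86 min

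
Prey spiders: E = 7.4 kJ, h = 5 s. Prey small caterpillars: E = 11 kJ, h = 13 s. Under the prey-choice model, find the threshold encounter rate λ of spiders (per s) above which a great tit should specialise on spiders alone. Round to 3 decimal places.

0.267 per s

The zero-one rule: include small caterpillars iff E₂/h₂ > λE₁/(1+λh₁). Equality gives the switch point.
λE₁h₂ = E₂ + λE₂h₁ ⇒ λ = E₂/(E₁h₂ − E₂h₁) = 11/(96.2 − 55) = 0.267 per s.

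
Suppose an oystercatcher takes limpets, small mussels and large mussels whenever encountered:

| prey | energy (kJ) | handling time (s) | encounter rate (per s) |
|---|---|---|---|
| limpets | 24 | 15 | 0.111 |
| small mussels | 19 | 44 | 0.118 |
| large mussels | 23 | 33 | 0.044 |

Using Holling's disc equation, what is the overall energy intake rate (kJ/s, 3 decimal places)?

R = (0.111×24 + 0.118×19 + 0.044×23) / (1 + 0.111×15 + 0.118×44 + 0.044×33) = 5.918/9.309 = 0.6357 kJ/s.

0.636 kJ/s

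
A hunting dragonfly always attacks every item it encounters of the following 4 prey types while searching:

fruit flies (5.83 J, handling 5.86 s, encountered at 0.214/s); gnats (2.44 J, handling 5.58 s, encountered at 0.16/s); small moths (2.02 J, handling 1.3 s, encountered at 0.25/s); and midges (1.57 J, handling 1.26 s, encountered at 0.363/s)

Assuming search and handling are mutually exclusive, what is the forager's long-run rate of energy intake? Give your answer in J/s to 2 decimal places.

0.69 J/s

R = (0.214×5.83 + 0.16×2.44 + 0.25×2.02 + 0.363×1.57) / (1 + 0.214×5.86 + 0.16×5.58 + 0.25×1.3 + 0.363×1.26) = 2.713/3.929 = 0.6905 J/s.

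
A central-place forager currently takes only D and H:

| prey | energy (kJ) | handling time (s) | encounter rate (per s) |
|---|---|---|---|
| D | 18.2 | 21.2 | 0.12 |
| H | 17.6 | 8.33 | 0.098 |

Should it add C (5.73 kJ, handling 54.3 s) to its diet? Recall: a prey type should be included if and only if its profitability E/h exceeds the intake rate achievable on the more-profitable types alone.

On D and H alone, R = ΣλE/(1+Σλh) = 3.909/4.36 = 0.8964 kJ/s.
Profitability of C: 5.73/54.3 = 0.1055 kJ/s.
Since 0.1055 < R, time spent handling C is better spent searching.

No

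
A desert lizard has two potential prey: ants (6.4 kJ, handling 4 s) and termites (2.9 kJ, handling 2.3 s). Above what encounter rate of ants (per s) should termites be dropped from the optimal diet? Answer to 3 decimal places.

0.929 per s

The zero-one rule: include termites iff E₂/h₂ > λE₁/(1+λh₁). Equality gives the switch point.
λE₁h₂ = E₂ + λE₂h₁ ⇒ λ = E₂/(E₁h₂ − E₂h₁) = 2.9/(14.72 − 11.6) = 0.9295 per s.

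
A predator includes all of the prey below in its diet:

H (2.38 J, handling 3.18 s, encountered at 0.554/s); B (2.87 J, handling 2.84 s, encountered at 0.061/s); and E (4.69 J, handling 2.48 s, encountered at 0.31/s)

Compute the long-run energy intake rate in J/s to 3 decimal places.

R = (0.554×2.38 + 0.061×2.87 + 0.31×4.69) / (1 + 0.554×3.18 + 0.061×2.84 + 0.31×2.48) = 2.947/3.704 = 0.7958 J/s.

0.796 J/s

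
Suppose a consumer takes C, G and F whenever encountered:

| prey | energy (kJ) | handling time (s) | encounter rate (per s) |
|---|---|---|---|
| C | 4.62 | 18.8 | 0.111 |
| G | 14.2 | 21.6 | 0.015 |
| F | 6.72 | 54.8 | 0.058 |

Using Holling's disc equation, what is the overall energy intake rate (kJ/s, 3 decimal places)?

0.169 kJ/s

R = (0.111×4.62 + 0.015×14.2 + 0.058×6.72) / (1 + 0.111×18.8 + 0.015×21.6 + 0.058×54.8) = 1.116/6.589 = 0.1693 kJ/s.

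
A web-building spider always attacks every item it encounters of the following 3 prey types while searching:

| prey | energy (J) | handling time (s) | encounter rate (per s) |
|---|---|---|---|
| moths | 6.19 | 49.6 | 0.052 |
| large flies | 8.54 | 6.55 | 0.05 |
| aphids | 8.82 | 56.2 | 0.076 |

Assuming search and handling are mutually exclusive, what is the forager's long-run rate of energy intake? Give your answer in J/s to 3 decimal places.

0.174 J/s

Energy encountered per unit search time: 0.052×6.19 + 0.05×8.54 + 0.076×8.82 = 1.419 J/s.
Handling time per unit search time: 0.052×49.6 + 0.05×6.55 + 0.076×56.2 = 7.178.
Rate = 1.419/(1 + 7.178) = 0.1735 J/s.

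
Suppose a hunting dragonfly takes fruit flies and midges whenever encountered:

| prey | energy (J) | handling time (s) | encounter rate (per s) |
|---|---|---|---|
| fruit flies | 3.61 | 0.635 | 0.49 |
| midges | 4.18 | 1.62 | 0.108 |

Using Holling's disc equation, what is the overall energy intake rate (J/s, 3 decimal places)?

1.494 J/s

R = (0.49×3.61 + 0.108×4.18) / (1 + 0.49×0.635 + 0.108×1.62) = 2.22/1.486 = 1.494 J/s.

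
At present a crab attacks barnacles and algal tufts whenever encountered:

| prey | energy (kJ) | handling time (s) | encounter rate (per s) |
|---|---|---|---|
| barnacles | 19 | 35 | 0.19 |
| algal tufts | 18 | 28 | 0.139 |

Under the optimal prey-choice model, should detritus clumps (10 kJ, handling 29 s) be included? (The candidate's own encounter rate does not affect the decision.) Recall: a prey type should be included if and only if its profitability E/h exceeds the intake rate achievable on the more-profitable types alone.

No

On barnacles and algal tufts alone, R = ΣλE/(1+Σλh) = 6.112/11.54 = 0.5295 kJ/s.
Profitability of detritus clumps: 10/29 = 0.3448 kJ/s.
0.3448 < 0.5295, so adding detritus clumps would lower the average — exclude it.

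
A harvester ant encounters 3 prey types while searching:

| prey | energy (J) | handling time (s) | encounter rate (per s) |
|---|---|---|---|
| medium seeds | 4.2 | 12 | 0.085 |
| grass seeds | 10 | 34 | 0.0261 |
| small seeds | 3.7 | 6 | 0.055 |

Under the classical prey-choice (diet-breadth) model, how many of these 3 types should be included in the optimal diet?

3

Rank by E/h (J/s): small seeds 0.617, medium seeds 0.35, grass seeds 0.294. Include each in turn until the next type's E/h falls below the running intake rate.
Rate on top 1: 0.153. medium seeds: 0.35 > 0.153 → include.
Rate on top 2: 0.2385. grass seeds: 0.294 > 0.2385 → include.
Optimal diet: small seeds, medium seeds, grass seeds — 3 of 3 types.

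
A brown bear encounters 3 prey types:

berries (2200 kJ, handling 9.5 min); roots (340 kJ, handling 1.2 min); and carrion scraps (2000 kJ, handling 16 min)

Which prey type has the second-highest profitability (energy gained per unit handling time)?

berries

In descending order of E/h:
roots: 340/1.2 = 283 kJ/min
berries: 2200/9.5 = 232 kJ/min
carrion scraps: 2000/16 = 125 kJ/min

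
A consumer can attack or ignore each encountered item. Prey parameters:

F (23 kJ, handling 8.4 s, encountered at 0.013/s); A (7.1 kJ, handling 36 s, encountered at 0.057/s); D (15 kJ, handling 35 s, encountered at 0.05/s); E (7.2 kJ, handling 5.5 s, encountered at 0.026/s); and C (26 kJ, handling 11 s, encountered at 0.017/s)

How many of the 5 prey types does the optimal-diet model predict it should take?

E/h in descending order: F 2.74, C 2.36, E 1.31, D 0.429, A 0.197 kJ/s. The optimal diet is the largest prefix of this list for which every included type satisfies E_i/h_i > R on the types above it.
Rate on top 1: 0.2696. C: 2.36 > 0.2696 → include.
Rate on top 2: 0.5717. E: 1.31 > 0.5717 → include.
Rate on top 3: 0.6449. D: 0.429 < 0.6449 → exclude; stop.
Optimal diet: F, C, E — 3 of 5 types.

3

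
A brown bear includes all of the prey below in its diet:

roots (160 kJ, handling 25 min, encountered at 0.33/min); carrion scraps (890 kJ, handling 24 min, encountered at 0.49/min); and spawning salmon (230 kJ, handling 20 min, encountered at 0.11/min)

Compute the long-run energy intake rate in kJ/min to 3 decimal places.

R = Σλ_iE_i / (1 + Σλ_ih_i)
Numerator: 0.33×160 + 0.49×890 + 0.11×230 = 514.2
Denominator: 1 + 0.33×25 + 0.49×24 + 0.11×20 = 23.21
R = 514.2/23.21 = 22.15 kJ/min

22.154 kJ/min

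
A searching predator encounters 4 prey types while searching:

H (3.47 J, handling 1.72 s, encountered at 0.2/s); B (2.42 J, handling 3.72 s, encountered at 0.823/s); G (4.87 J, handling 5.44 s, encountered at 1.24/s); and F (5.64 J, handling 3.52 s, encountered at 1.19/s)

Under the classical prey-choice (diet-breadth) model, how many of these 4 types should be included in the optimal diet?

2

Profitabilities (E/h, J/s): H 2.02, F 1.6, G 0.895, B 0.651. Add prey in this order while the next type's profitability exceeds the intake rate on those already taken.
Rate on top 1: 0.5164. F: 1.6 > 0.5164 → include.
Rate on top 2: 1.338. G: 0.895 < 1.338 → exclude; stop.
Optimal diet: H, F — 2 of 4 types.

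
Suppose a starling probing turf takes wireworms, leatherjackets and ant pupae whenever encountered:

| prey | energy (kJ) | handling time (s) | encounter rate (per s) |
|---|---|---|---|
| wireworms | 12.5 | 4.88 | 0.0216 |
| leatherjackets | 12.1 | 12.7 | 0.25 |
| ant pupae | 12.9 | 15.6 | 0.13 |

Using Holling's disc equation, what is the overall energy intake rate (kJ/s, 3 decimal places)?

0.788 kJ/s

Energy encountered per unit search time: 0.0216×12.5 + 0.25×12.1 + 0.13×12.9 = 4.972 kJ/s.
Handling time per unit search time: 0.0216×4.88 + 0.25×12.7 + 0.13×15.6 = 5.308.
Rate = 4.972/(1 + 5.308) = 0.7882 kJ/s.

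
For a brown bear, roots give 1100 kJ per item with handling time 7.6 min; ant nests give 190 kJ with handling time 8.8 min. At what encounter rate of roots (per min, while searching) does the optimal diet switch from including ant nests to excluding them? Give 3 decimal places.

0.023 per min

At the threshold, the rate on roots alone equals the profitability of ant nests: λ·1100/(1 + λ·7.6) = 190/8.8 = 21.59.
Rearranging, λ(1100 − 21.59×7.6) = 21.59, so λ = 21.59/935.9 = 0.02307 per min.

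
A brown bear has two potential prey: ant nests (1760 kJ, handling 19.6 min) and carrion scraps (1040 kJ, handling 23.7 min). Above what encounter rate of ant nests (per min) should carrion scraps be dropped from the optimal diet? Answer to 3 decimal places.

0.049 per min

Drop carrion scraps once their profitability E₂/h₂ falls below the rate achievable on ant nests alone: E₂/h₂ = λE₁/(1 + λh₁).
Solve for λ: λE₁h₂ = E₂(1 + λh₁) → λ(E₁h₂ − E₂h₁) = E₂ → λ = E₂/(E₁h₂ − E₂h₁).
λ = 1040/(1760×23.7 − 1040×19.6) = 1040/2.133e+04 = 0.04876 per min.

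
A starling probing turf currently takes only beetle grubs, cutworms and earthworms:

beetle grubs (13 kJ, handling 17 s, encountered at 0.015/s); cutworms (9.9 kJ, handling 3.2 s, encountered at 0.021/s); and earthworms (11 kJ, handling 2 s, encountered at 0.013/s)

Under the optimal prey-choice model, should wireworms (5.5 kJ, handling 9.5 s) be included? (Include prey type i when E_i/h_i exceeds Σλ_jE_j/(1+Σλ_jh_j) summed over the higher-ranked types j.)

Current rate: (0.015×13 + 0.021×9.9 + 0.013×11)/(1 + 0.015×17 + 0.021×3.2 + 0.013×2) = 0.4049 kJ/s.
wireworms: E/h = 5.5/9.5 = 0.5789 kJ/s.
0.5789 > 0.4049, so adding wireworms raises the average — include it.

Yes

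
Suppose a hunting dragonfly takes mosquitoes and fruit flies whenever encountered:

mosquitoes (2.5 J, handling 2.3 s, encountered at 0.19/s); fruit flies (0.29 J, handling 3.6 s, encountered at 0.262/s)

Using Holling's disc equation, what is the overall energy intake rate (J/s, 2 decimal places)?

0.23 J/s

Energy encountered per unit search time: 0.19×2.5 + 0.262×0.29 = 0.551 J/s.
Handling time per unit search time: 0.19×2.3 + 0.262×3.6 = 1.38.
Rate = 0.551/(1 + 1.38) = 0.2315 J/s.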